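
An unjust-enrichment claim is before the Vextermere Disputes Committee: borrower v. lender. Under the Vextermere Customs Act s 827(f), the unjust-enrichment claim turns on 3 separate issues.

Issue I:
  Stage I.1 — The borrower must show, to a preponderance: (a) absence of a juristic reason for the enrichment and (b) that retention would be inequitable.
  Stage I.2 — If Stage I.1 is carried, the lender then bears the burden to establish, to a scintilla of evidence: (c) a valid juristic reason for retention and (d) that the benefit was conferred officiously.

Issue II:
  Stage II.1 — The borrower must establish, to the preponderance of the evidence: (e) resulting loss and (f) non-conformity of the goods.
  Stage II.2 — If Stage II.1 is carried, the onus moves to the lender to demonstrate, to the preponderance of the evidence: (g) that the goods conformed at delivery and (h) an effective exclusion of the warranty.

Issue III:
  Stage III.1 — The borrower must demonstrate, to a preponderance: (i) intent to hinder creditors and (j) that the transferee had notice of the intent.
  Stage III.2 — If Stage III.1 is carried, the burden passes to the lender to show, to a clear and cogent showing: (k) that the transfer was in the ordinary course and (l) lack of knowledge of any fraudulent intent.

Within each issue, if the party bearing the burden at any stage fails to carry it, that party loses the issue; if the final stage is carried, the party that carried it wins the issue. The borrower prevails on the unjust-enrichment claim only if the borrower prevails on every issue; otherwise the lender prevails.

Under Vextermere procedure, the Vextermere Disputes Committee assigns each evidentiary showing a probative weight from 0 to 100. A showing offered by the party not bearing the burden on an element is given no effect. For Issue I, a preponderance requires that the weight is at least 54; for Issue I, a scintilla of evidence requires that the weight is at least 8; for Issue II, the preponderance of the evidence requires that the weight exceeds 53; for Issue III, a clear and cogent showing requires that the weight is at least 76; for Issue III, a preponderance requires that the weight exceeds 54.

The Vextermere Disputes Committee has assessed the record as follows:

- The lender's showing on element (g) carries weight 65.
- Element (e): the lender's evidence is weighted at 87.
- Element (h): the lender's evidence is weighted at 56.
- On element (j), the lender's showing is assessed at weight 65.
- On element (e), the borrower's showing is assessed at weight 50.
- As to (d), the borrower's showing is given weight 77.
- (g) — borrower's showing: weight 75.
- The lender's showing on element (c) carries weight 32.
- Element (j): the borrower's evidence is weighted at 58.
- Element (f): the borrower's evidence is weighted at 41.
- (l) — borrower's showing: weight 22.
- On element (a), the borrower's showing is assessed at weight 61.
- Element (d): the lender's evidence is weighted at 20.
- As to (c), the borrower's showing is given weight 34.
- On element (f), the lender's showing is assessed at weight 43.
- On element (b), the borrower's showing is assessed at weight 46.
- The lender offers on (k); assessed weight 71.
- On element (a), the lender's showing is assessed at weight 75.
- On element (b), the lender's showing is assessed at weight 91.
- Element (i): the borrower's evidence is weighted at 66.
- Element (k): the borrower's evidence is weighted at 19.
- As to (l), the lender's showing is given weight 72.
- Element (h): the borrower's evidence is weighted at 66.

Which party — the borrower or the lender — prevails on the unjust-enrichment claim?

— Issue I —
Stage I.1 — burden on borrower; standard: a preponderance (weight is at least 54).
    (a): 61 (lender's 75 disregarded) ≥ 54 [met]
    (b): 46 (lender's 91 disregarded) < 54 [not met]
  The borrower does not carry Stage I.1.
So the lender prevails on this issue.
— Issue II —
At Stage II.1 the borrower must meet the preponderance of the evidence (weight exceeds 53): on (e) the weight is 50 (the lender's 87 is given no effect), which does not exceed 53, so (e) does not meet the standard; on (f) the weight is 41 (the lender's 43 is given no effect), which does not exceed 53, so (f) does not meet the standard.
  Stage II.1 not carried; the borrower fails its burden.
The lender prevails on this issue.
— Issue III —
At Stage III.1 the borrower must meet a preponderance (weight exceeds 54): on (i) the weight is 66, which does exceed 54, so (i) meets the standard; on (j) the weight is 58 (the lender's 65 is given no effect), which does exceed 54, so (j) meets the standard.
  The borrower carries Stage III.1; the lender now bears the burden.
At Stage III.2 the lender must meet a clear and cogent showing (weight is at least 76): on (k) the weight is 71 (the borrower's 19 is given no effect), which does not reach 76, so (k) does not meet the standard; on (l) the weight is 72 (the borrower's 22 is given no effect), < 76, so (l) does not meet the standard.
  Not every element is met, so the lender fails to carry Stage III.2.
The borrower prevails on this issue.
Per-issue: Issue I → lender; Issue II → lender; Issue III → borrower. The borrower must prevail on every issue; overall, the lender prevails.

lender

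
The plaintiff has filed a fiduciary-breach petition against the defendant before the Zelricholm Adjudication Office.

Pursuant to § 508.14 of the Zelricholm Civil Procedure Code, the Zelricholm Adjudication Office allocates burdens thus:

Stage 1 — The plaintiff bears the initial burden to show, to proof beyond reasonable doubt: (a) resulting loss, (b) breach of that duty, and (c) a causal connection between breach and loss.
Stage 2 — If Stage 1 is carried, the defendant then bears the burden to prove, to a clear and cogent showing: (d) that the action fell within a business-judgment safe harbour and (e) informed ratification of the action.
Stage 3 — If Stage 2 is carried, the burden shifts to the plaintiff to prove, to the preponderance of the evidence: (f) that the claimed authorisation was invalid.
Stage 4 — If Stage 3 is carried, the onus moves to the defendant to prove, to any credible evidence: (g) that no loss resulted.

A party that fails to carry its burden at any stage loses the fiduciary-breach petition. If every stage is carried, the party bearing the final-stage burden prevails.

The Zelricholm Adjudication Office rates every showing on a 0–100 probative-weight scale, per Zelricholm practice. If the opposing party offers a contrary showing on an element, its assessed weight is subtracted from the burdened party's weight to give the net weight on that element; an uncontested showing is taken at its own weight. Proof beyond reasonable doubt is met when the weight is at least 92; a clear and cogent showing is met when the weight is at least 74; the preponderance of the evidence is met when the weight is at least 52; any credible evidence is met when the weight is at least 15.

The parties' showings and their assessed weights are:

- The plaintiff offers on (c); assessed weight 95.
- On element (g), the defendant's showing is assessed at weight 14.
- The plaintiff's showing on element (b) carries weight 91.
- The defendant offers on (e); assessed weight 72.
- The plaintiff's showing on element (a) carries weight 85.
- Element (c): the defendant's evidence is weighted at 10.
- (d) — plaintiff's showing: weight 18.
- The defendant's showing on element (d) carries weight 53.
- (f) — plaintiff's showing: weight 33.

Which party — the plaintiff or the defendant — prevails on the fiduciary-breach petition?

defendant

At Stage 1 the plaintiff must meet proof beyond reasonable doubt (weight is at least 92): on (a) the weight is 85, which does not reach 92, so (a) does not meet the standard; on (b) the weight is 91, which does not reach 92, so (b) does not meet the standard; on (c) the weight is 95 less the opposing 10 gives net 85, < 92, so (c) does not meet the standard.
  The plaintiff does not carry Stage 1.
The analysis ends at Stage 1; the defendant prevails.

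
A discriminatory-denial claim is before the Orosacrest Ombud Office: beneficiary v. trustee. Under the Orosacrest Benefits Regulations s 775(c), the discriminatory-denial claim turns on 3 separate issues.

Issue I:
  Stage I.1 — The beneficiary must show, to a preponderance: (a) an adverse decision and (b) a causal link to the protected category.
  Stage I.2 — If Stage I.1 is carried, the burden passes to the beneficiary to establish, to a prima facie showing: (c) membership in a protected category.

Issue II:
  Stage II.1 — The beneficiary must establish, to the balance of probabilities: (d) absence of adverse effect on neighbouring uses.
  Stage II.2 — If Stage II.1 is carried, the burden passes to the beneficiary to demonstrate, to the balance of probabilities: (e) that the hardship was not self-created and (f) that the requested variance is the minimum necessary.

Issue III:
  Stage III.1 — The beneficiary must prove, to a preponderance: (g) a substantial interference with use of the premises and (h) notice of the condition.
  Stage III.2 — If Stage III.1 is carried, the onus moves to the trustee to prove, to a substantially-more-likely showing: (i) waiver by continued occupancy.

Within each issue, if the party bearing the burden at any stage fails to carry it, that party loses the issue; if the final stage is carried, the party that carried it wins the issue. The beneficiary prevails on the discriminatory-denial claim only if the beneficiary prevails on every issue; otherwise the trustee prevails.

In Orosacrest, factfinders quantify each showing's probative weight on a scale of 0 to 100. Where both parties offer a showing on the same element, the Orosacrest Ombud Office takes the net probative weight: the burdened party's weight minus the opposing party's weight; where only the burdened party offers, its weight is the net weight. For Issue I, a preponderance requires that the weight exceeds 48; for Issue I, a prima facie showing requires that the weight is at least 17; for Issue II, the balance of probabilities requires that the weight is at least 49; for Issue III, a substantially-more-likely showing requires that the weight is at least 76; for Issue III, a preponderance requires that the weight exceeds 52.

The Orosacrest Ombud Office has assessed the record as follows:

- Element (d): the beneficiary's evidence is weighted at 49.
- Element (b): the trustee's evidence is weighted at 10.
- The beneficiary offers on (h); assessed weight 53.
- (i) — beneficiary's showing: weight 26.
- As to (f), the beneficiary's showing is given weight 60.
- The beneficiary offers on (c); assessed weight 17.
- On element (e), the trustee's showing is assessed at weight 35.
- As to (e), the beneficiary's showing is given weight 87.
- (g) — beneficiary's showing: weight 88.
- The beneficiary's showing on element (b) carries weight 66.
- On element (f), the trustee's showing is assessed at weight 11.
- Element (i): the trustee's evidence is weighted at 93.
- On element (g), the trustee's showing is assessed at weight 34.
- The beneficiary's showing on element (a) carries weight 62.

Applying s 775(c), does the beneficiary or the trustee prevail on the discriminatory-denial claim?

— Issue I —
Stage I.1 (beneficiary, a preponderance, weight exceeds 48): (a) 62 > 48 — meets; (b) net 66−10=56 > 48 — meets.
  Stage I.1 carried; the burden remains with the beneficiary.
Stage I.2 (beneficiary, a prima facie showing, weight is at least 17): (c) 17 ≥ 17 — meets.
  The beneficiary carries the last stage.
Every stage carried; the beneficiary prevails on this issue.
— Issue II —
Stage II.1 (beneficiary, the balance of probabilities, weight is at least 49): (d) 49 ≥ 49 — meets.
  Stage II.1 is satisfied; the beneficiary continues to bear the burden.
Stage II.2 (beneficiary, the balance of probabilities, weight is at least 49): (e) net 87−35=52 ≥ 49 — meets; (f) net 60−11=49 ≥ 49 — meets.
  All elements met at the final stage.
With every stage satisfied, the beneficiary prevails on this issue.
— Issue III —
Stage III.1 (beneficiary, a preponderance, weight exceeds 52): (g) net 88−34=54 > 52 — meets; (h) 53 > 52 — meets.
  The beneficiary carries Stage III.1; the trustee now bears the burden.
Stage III.2 (trustee, a substantially-more-likely showing, weight is at least 76): (i) net 93−26=67 < 76 — fails.
  Stage III.2 not carried; the trustee fails its burden.
The beneficiary prevails on this issue.
Per-issue: Issue I → beneficiary; Issue II → beneficiary; Issue III → beneficiary. The beneficiary must prevail on every issue; overall, the beneficiary prevails.

beneficiary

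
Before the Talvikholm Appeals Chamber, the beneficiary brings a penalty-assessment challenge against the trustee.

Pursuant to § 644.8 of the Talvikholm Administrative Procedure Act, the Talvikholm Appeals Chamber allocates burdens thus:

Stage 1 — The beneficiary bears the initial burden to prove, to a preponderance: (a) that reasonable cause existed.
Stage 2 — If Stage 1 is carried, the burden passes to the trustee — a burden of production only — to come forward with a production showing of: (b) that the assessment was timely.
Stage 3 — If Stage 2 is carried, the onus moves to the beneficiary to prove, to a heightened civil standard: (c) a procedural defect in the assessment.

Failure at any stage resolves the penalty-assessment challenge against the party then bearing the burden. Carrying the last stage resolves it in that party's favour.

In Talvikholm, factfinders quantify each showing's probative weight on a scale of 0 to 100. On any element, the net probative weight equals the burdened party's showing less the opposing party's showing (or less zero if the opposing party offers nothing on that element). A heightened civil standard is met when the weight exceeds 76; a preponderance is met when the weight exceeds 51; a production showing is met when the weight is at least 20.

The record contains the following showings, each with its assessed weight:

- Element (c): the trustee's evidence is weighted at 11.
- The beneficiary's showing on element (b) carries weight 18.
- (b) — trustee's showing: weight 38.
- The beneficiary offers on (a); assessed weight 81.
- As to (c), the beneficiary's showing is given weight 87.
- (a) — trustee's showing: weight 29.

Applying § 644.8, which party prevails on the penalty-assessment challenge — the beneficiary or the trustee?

trustee

At Stage 1 the beneficiary must meet a preponderance (weight exceeds 51): on (a) the weight is 81 less the opposing 29 gives net 52, which does exceed 51, so (a) meets the standard.
  The beneficiary carries Stage 1; the trustee now bears the burden.
At Stage 2 the trustee must meet a production showing (weight is at least 20): on (b) the weight is 38 less the opposing 18 gives net 20, which does reach 20, so (b) meets the standard.
  The trustee carries Stage 2; the beneficiary now bears the burden.
At Stage 3 the beneficiary must meet a heightened civil standard (weight exceeds 76): on (c) the weight is 87 less the opposing 11 gives net 76, which does not exceed 76, so (c) does not meet the standard.
  The beneficiary does not carry Stage 3.
The analysis ends at Stage 3; the trustee prevails.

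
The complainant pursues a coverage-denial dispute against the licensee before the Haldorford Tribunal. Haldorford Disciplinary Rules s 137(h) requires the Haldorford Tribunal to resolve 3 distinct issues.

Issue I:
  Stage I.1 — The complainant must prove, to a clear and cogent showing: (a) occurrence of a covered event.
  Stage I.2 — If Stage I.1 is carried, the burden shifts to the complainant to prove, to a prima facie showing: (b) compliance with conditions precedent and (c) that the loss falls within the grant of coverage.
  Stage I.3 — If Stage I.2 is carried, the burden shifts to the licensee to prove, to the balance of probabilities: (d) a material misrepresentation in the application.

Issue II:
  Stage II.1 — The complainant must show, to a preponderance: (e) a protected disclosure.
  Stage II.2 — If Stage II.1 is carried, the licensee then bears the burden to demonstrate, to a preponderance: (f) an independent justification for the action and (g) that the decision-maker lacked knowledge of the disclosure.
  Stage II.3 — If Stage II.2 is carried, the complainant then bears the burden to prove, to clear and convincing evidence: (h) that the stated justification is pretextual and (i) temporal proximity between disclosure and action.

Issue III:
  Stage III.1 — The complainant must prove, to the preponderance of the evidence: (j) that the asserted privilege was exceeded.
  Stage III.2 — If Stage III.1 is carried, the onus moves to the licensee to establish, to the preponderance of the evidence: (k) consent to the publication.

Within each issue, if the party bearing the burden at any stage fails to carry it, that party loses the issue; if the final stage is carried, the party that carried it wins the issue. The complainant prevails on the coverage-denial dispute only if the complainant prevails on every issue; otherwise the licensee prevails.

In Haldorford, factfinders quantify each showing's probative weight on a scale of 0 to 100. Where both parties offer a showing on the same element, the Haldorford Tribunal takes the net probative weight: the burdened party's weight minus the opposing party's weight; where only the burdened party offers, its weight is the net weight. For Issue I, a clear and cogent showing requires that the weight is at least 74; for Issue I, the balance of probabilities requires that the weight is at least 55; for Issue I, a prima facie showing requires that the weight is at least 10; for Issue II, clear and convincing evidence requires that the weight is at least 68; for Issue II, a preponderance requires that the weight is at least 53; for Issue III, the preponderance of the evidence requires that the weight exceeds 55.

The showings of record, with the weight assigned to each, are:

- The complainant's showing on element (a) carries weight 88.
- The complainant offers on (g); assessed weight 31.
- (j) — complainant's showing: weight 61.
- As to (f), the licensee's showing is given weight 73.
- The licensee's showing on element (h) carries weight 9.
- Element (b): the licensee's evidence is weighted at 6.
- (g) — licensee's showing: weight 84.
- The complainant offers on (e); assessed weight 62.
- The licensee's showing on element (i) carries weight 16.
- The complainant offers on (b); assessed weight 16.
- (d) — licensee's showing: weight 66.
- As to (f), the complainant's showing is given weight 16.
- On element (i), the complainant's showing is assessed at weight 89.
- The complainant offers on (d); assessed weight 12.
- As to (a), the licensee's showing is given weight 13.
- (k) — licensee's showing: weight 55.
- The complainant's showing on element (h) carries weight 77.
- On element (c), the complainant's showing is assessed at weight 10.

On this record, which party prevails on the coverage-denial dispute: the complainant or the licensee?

— Issue I —
Stage I.1 — burden on complainant; standard: a clear and cogent showing (weight is at least 74).
    (a): 88 − 13 = 75 ≥ 74 [met]
  Stage I.1 is satisfied; the complainant continues to bear the burden.
Stage I.2 — burden on complainant; standard: a prima facie showing (weight is at least 10).
    (b): 16 − 6 = 10 ≥ 10 [met]
    (c): 10 ≥ 10 [met]
  Stage I.2 carried; the burden shifts to the licensee.
Stage I.3 — burden on licensee; standard: the balance of probabilities (weight is at least 55).
    (d): 66 − 12 = 54 < 55 [not met]
  Stage I.3 not carried; the licensee fails its burden.
The analysis ends at Stage I.3; the complainant prevails on this issue.
— Issue II —
Stage II.1 — burden on complainant; standard: a preponderance (weight is at least 53).
    (e): 62 ≥ 53 [met]
  Stage II.1 is satisfied; the onus moves to the licensee.
Stage II.2 — burden on licensee; standard: a preponderance (weight is at least 53).
    (f): 73 − 16 = 57 ≥ 53 [met]
    (g): 84 − 31 = 53 ≥ 53 [met]
  Stage II.2 carried; the burden shifts to the complainant.
Stage II.3 — burden on complainant; standard: clear and convincing evidence (weight is at least 68).
    (h): 77 − 9 = 68 ≥ 68 [met]
    (i): 89 − 16 = 73 ≥ 68 [met]
  Stage II.3 carried; the final stage is satisfied.
With every stage satisfied, the complainant prevails on this issue.
— Issue III —
At Stage III.1 the complainant must meet the preponderance of the evidence (weight exceeds 55): on (j) the weight is 61, which does exceed 55, so (j) meets the standard.
  All elements met. The burden passes to the licensee.
At Stage III.2 the licensee must meet the preponderance of the evidence (weight exceeds 55): on (k) the weight is 55, ≤ 55, so (k) does not meet the standard.
  Not every element is met, so the licensee fails to carry Stage III.2.
So the complainant prevails on this issue.
Per-issue: Issue I → complainant; Issue II → complainant; Issue III → complainant. The complainant must prevail on every issue; overall, the complainant prevails.

complainant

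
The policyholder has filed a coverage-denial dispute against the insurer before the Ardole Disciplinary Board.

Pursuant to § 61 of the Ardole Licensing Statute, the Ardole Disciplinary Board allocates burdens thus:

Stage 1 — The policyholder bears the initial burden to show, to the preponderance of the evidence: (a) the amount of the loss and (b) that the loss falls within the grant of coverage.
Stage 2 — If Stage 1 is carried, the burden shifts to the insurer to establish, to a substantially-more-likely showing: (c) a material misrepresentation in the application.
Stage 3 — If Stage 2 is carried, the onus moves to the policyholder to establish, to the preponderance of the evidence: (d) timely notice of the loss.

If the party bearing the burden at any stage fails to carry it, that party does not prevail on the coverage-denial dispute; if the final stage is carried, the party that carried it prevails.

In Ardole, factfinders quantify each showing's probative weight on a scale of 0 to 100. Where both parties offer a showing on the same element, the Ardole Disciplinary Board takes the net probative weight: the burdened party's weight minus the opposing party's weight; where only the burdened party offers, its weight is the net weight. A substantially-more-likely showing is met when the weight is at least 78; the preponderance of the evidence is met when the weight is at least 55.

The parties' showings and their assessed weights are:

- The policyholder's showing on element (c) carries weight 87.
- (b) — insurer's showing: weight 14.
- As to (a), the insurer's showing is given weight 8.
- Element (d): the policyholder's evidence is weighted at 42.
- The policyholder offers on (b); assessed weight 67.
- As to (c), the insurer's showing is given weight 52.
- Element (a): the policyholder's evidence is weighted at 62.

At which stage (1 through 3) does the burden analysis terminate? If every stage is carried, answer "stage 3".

Stage 1 — burden on policyholder; standard: the preponderance of the evidence (weight is at least 55).
    (a): 62 − 8 = 54 < 55 [not met]
    (b): 67 − 14 = 53 < 55 [not met]
  Stage 1 not carried; the policyholder fails its burden.
The analysis ends at Stage 1; the insurer prevails.

stage 1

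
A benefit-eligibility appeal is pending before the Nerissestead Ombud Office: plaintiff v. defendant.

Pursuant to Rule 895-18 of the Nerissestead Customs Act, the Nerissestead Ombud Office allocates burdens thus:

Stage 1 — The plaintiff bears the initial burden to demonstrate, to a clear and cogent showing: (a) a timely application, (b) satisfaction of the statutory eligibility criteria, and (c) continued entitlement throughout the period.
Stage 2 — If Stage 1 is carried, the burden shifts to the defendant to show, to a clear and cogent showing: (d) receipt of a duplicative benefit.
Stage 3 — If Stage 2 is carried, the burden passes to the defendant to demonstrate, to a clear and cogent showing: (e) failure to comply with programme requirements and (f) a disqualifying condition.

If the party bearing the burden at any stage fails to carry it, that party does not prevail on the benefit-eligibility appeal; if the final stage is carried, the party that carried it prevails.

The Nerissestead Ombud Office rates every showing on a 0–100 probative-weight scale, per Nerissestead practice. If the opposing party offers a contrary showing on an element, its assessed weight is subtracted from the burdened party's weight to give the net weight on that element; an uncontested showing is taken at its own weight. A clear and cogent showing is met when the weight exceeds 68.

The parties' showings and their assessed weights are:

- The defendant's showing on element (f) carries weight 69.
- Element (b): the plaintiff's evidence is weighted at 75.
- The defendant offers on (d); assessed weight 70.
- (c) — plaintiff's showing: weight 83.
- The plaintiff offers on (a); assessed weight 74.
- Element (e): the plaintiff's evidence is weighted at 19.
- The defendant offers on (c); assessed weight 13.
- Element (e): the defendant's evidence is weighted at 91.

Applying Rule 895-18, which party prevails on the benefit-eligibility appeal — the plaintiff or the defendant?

defendant

At Stage 1 the plaintiff must meet a clear and cogent showing (weight exceeds 68): on (a) the weight is 74, > 68, so (a) meets the standard; on (b) the weight is 75, which does exceed 68, so (b) meets the standard; on (c) the weight is 83 less the opposing 13 gives net 70, which does exceed 68, so (c) meets the standard.
  All elements met. The burden passes to the defendant.
At Stage 2 the defendant must meet a clear and cogent showing (weight exceeds 68): on (d) the weight is 70, > 68, so (d) meets the standard.
  Stage 2 carried; the burden remains with the defendant.
At Stage 3 the defendant must meet a clear and cogent showing (weight exceeds 68): on (e) the weight is 91 less the opposing 19 gives net 72, which does exceed 68, so (e) meets the standard; on (f) the weight is 69, which does exceed 68, so (f) meets the standard.
  Stage 3 carried; the final stage is satisfied.
Every stage carried; the defendant prevails.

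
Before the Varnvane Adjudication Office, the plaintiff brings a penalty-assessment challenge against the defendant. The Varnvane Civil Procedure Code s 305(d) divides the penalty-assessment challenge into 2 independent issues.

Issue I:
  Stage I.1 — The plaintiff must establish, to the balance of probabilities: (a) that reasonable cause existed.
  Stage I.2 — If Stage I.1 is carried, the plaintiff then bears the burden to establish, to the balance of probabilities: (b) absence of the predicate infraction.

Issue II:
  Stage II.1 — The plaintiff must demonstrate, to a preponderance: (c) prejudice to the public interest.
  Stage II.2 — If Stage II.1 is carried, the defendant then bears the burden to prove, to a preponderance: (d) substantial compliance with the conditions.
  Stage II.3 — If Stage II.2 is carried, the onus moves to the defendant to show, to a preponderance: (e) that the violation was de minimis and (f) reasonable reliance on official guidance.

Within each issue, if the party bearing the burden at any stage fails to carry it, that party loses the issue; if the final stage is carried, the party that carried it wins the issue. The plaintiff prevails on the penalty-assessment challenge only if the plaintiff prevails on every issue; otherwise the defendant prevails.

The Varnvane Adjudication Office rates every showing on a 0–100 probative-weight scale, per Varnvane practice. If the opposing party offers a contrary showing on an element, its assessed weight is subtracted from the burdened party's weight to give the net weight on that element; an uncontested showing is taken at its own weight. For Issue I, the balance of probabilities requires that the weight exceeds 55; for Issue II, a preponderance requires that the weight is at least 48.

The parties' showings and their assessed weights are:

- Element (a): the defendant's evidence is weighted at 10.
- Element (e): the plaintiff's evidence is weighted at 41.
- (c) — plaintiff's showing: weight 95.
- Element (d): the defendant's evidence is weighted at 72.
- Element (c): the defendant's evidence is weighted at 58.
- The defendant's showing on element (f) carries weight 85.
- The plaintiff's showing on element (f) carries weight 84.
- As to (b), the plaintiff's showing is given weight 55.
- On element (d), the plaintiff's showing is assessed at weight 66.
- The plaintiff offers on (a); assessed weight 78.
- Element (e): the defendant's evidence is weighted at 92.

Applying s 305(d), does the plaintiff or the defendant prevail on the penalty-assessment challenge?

— Issue I —
Stage I.1 — burden on plaintiff; standard: the balance of probabilities (weight exceeds 55).
    (a): 78 − 10 = 68 > 55 [met]
  Stage I.1 carried; the burden remains with the plaintiff.
Stage I.2 — burden on plaintiff; standard: the balance of probabilities (weight exceeds 55).
    (b): 55 ≤ 55 [not met]
  Stage I.2 not carried; the plaintiff fails its burden.
The analysis ends at Stage I.2; the defendant prevails on this issue.
— Issue II —
Stage II.1 — burden on plaintiff; standard: a preponderance (weight is at least 48).
    (c): 95 − 58 = 37 < 48 [not met]
  Stage II.1 not carried; the plaintiff fails its burden.
The analysis ends at Stage II.1; the defendant prevails on this issue.
Per-issue: Issue I → defendant; Issue II → defendant. The plaintiff must prevail on every issue; overall, the defendant prevails.

defendant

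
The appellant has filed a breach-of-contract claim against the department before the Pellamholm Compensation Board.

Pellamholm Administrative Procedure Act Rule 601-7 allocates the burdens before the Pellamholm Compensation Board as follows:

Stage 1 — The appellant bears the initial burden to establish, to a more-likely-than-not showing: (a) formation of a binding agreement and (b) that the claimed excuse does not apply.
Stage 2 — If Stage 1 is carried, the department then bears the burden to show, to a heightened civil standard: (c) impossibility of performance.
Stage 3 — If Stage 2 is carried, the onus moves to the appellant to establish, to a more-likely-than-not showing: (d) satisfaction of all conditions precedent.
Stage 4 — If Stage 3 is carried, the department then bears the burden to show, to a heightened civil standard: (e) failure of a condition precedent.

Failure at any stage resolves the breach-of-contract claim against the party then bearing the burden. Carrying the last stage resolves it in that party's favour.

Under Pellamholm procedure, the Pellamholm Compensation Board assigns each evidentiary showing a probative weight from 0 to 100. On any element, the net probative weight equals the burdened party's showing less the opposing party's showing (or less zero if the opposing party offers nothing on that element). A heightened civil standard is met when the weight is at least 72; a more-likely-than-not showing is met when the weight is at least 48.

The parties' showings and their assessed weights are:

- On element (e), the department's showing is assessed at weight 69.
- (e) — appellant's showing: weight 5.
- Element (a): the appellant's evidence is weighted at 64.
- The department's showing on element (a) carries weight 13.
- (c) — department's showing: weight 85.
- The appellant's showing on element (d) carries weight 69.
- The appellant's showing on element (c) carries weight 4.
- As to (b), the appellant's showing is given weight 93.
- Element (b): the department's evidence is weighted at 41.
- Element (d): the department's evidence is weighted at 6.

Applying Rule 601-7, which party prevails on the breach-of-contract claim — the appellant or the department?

appellant

At Stage 1 the appellant must meet a more-likely-than-not showing (weight is at least 48): on (a) the weight is 64 less the opposing 13 gives net 51, which does reach 48, so (a) meets the standard; on (b) the weight is 93 less the opposing 41 gives net 52, ≥ 48, so (b) meets the standard.
  The appellant carries Stage 1; the department now bears the burden.
At Stage 2 the department must meet a heightened civil standard (weight is at least 72): on (c) the weight is 85 less the opposing 4 gives net 81, which does reach 72, so (c) meets the standard.
  All elements met. The burden passes to the appellant.
At Stage 3 the appellant must meet a more-likely-than-not showing (weight is at least 48): on (d) the weight is 69 less the opposing 6 gives net 63, which does reach 48, so (d) meets the standard.
  The appellant carries Stage 3; the department now bears the burden.
At Stage 4 the department must meet a heightened civil standard (weight is at least 72): on (e) the weight is 69 less the opposing 5 gives net 64, < 72, so (e) does not meet the standard.
  Stage 4 not carried; the department fails its burden.
The appellant prevails.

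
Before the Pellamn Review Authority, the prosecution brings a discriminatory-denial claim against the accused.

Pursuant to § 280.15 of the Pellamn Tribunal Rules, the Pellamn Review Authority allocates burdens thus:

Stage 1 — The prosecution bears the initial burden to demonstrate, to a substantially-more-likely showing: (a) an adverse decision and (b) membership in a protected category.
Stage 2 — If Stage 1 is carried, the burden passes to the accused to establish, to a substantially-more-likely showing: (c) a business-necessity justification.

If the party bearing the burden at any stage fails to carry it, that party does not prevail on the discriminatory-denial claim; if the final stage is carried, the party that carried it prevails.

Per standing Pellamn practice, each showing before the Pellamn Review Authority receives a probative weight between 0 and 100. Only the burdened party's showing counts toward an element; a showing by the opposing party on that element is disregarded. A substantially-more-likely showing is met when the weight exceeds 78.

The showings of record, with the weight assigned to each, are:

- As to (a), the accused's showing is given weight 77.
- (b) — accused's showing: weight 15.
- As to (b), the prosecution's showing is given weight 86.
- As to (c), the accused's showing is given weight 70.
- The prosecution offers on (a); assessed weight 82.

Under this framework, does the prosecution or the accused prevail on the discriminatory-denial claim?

At Stage 1 the prosecution must meet a substantially-more-likely showing (weight exceeds 78): on (a) the weight is 82 (the accused's 77 is given no effect), > 78, so (a) meets the standard; on (b) the weight is 86 (the accused's 15 is given no effect), > 78, so (b) meets the standard.
  Stage 1 carried; the burden shifts to the accused.
At Stage 2 the accused must meet a substantially-more-likely showing (weight exceeds 78): on (c) the weight is 70, which does not exceed 78, so (c) does not meet the standard.
  Not every element is met, so the accused fails to carry Stage 2.
The analysis ends at Stage 2; the prosecution prevails.

prosecution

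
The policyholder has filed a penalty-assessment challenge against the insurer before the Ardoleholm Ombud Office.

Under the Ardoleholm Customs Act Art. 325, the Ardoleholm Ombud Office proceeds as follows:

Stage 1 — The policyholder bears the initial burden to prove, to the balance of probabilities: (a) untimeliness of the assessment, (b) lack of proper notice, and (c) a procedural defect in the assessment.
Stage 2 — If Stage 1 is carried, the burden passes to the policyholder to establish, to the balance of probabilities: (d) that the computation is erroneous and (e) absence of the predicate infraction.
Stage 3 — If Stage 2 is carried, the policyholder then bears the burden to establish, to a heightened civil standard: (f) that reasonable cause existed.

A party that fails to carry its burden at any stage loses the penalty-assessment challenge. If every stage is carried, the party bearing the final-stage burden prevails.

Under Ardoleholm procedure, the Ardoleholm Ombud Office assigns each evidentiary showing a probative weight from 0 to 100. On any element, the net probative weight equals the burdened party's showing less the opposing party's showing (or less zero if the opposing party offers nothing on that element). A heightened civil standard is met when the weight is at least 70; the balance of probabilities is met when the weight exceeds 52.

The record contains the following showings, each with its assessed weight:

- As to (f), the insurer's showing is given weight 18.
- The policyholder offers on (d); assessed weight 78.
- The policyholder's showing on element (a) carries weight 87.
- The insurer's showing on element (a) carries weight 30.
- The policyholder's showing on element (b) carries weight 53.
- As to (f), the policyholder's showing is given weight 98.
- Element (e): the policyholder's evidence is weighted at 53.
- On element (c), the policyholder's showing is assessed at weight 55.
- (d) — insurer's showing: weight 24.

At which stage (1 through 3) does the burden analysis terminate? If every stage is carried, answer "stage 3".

stage 3

Stage 1 (policyholder, the balance of probabilities, weight exceeds 52): (a) net 87−30=57 > 52 — meets; (b) 53 > 52 — meets; (c) 55 > 52 — meets.
  Stage 1 carried; the burden remains with the policyholder.
Stage 2 (policyholder, the balance of probabilities, weight exceeds 52): (d) net 78−24=54 > 52 — meets; (e) 53 > 52 — meets.
  Stage 2 is satisfied; the policyholder continues to bear the burden.
Stage 3 (policyholder, a heightened civil standard, weight is at least 70): (f) net 98−18=80 ≥ 70 — meets.
  Stage 3 carried; the final stage is satisfied.
Every stage carried; the policyholder prevails.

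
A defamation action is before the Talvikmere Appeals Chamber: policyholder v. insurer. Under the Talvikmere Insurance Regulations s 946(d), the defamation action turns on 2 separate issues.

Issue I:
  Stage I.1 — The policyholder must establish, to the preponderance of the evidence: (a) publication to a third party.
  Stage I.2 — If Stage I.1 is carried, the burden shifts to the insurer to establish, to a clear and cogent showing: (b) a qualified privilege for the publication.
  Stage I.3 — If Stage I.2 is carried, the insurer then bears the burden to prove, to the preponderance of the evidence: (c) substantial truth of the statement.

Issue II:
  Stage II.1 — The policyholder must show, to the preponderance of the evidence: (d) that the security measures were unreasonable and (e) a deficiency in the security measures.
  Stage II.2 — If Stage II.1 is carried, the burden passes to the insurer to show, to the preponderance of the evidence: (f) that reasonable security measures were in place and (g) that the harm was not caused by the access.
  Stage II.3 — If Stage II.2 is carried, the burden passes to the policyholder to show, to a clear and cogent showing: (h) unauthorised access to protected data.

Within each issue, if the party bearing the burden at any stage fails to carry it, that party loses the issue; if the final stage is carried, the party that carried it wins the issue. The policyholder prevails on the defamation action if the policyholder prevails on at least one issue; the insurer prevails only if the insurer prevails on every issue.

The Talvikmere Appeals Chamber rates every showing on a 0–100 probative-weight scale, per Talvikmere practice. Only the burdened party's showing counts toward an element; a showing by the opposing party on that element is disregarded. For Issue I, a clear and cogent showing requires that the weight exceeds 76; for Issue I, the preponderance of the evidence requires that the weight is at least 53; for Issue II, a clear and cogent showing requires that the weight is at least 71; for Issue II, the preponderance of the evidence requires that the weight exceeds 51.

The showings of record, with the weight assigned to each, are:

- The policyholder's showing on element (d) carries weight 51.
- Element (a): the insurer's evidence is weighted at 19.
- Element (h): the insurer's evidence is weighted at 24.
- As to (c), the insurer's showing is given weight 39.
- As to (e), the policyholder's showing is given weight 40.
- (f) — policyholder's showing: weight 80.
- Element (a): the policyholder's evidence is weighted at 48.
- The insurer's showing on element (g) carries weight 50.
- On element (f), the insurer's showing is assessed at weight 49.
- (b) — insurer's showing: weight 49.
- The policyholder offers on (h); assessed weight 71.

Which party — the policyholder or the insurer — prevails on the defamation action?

insurer

— Issue I —
Stage I.1 — burden on policyholder; standard: the preponderance of the evidence (weight is at least 53).
    (a): 48 (insurer's 19 disregarded) < 53 [not met]
  The policyholder does not carry Stage I.1.
The insurer prevails on this issue.
— Issue II —
At Stage II.1 the policyholder must meet the preponderance of the evidence (weight exceeds 51): on (d) the weight is 51, which does not exceed 51, so (d) does not meet the standard; on (e) the weight is 40, which does not exceed 51, so (e) does not meet the standard.
  The policyholder does not carry Stage II.1.
The analysis ends at Stage II.1; the insurer prevails on this issue.
Per-issue: Issue I → insurer; Issue II → insurer. The policyholder must prevail on at least one issue; overall, the insurer prevails.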